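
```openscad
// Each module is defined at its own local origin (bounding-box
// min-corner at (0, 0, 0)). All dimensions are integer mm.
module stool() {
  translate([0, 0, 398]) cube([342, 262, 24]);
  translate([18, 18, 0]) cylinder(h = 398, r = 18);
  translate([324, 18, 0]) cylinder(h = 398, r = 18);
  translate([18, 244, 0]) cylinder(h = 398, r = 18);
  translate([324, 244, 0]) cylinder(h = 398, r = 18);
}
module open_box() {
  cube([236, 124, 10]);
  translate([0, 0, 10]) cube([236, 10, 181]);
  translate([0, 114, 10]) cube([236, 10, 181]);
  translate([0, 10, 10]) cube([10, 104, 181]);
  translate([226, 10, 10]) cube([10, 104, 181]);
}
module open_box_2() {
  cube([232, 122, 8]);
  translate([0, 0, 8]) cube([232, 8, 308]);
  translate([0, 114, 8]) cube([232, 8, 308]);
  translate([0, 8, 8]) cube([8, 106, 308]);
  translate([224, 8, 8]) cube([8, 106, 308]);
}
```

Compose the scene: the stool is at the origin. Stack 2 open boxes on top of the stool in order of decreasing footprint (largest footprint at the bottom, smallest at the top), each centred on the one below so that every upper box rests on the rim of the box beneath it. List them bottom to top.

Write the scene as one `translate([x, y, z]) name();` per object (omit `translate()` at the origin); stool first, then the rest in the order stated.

stool();
translate([53, 69, 422]) open_box();
translate([55, 70, 613]) open_box_2();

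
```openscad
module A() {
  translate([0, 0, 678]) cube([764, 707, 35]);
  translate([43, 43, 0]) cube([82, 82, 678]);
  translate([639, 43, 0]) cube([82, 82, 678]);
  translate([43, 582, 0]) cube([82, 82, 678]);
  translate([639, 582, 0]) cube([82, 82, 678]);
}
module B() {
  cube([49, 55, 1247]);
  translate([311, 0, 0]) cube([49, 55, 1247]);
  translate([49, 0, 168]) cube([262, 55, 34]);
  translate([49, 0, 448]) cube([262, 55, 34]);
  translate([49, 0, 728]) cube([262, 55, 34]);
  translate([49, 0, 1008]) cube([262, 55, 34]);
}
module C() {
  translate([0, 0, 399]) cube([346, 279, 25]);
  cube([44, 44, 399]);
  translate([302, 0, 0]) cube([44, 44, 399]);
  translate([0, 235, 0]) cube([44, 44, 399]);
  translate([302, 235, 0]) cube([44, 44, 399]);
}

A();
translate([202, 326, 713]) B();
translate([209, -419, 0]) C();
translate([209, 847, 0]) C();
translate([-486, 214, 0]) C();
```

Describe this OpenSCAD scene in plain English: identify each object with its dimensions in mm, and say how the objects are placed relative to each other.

A is a rectangular dining table. The top is 764×707×35 mm with its upper surface at z = 713 mm. It stands on four 82×82 mm square legs, each inset 43 mm from the nearest pair of top edges, running from the floor to the underside of the top.

B is a wooden ladder with two side rails of 49×55 mm section and 1247 mm height, set 360 mm apart overall. Between them run 4 rectangular rungs (55 mm deep, 34 mm thick), front faces flush with the rails' −y face. The bottom of the first rung is 168 mm above the floor and each subsequent rung is 280 mm higher than the one below.

C is a four-legged stool. The seat is a 346×279×25 mm slab whose top surface is at z = 424 mm; four square legs, each 44×44 mm in cross-section, run from the floor (z = 0) to the underside of the seat, each flush with a corner of the seat.

The ladder is on top of the table, centred. Three stools sit around the table at the −y, +y, −x sides.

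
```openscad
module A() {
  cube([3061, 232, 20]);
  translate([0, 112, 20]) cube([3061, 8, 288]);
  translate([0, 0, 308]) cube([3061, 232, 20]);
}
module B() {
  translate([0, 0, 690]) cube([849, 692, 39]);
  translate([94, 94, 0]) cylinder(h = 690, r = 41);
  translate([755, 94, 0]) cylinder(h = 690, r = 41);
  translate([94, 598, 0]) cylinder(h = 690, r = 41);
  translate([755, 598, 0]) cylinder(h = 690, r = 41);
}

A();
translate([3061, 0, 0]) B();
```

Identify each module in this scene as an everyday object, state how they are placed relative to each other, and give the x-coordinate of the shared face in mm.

The I-beam's +x face and the table's −x face are both at x = 3061 mm.

A is an I-beam. B is a table. The table is against the I-beam's +x side, with their −y faces flush. The x-coordinate of the shared face is 3061 mm.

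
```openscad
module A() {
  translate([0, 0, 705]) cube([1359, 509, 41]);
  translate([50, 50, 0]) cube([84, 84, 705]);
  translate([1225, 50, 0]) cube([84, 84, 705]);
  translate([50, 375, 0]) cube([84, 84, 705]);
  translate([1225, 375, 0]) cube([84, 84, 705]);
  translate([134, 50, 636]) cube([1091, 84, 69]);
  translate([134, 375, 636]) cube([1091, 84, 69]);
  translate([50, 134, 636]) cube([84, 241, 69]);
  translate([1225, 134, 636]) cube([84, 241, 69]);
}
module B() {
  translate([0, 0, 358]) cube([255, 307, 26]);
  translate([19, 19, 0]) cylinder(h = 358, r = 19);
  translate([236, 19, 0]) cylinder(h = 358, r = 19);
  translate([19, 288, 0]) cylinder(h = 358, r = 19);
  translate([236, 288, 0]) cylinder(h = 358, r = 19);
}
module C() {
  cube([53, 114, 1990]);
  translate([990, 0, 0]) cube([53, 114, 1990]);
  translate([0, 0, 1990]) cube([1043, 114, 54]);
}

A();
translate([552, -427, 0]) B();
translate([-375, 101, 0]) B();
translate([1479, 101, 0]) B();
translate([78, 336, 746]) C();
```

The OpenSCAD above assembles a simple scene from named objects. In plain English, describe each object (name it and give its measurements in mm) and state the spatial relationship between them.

A is a table with a 1359×509 mm rectangular top, 41 mm thick, top surface at z = 746 mm, supported by four 84×84 mm square legs, each inset 50 mm from the nearest pair of top edges, running from the floor. Four apron rails, 84 mm thick and 69 mm tall, run between adjacent legs with their top edges flush with the underside of the top and their outer faces flush with the legs' outer faces.

B is a four-legged stool. The seat is a 255×307×26 mm slab whose top surface is at z = 384 mm; four round legs, each 38 mm in diameter, run from the floor (z = 0) to the underside of the seat, each leg's axis is inset half a diameter from the nearest pair of seat edges (so the leg's bounding box is flush with the corner).

C is a rectangular door frame: two vertical jambs of 53×114 mm section, 1990 mm tall, with a clear opening 937 mm wide between their inner faces. A header 54 mm tall and 114 mm deep lies on top of the jambs and spans the full outside width.

Three stools sit around the table at the −y, −x, +x sides. The door frame is on top of the table.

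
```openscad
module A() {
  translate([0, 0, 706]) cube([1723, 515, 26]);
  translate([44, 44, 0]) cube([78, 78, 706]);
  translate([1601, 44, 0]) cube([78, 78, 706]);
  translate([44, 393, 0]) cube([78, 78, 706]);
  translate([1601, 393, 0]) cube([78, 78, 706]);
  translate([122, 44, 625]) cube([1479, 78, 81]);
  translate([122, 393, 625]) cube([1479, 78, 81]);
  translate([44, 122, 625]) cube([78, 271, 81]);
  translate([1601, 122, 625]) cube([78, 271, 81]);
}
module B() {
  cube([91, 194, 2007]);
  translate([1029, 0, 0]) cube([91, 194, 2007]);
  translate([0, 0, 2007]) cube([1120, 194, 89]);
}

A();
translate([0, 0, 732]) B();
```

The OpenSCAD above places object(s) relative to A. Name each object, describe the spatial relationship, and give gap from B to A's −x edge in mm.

The door frame's min-x is at 0; the table's min-x is 0; gap = 0 mm.

A is a table. B is a door frame. The door frame is on top of the table. The gap from the door frame to the table's −x edge is 0 mm.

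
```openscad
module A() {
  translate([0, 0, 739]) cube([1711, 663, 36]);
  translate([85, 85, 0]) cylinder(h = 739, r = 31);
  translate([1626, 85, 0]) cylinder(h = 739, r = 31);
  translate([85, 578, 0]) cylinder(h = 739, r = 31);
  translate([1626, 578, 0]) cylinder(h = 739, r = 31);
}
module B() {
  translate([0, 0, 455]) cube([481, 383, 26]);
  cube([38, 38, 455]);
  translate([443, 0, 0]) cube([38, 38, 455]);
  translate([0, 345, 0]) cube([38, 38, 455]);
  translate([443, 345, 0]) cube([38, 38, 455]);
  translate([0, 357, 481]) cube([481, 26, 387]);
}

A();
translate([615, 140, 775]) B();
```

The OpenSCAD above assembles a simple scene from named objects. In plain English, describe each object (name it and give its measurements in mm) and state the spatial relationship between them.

A is a rectangular dining table. The top is 1711×663×36 mm with its upper surface at z = 775 mm. It stands on four round legs of 62 mm diameter, each leg's bounding box inset 54 mm from the nearest pair of top edges, running from the floor to the underside of the top.

B is a chair: 481×383 mm seat, 26 mm thick, top at z = 481 mm, on four 38 mm square corner legs flush with the seat edges. A 26 mm thick backrest slab spans the full seat width, extending 387 mm above the seat top, its back face flush with the seat's +y edge.

The chair is on top of the table, centred.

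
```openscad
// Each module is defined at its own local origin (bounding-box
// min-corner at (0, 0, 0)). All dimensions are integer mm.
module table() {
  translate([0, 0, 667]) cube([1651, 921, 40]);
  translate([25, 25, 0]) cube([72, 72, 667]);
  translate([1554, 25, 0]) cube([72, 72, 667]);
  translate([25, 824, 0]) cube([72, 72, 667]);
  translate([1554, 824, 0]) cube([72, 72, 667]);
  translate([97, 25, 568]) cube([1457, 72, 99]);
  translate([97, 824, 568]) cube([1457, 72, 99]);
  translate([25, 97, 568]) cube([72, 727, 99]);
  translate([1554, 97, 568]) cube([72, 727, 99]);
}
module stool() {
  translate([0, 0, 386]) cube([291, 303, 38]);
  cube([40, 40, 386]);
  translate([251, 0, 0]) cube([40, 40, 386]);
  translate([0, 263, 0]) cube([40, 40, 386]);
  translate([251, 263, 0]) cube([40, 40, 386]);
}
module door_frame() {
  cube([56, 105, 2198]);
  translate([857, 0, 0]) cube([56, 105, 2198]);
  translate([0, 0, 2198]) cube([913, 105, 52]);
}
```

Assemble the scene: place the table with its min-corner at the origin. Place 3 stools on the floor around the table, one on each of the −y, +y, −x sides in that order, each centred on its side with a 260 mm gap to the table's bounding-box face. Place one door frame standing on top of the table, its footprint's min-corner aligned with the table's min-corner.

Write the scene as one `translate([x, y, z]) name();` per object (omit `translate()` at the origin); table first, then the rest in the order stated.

table();
translate([680, -563, 0]) stool();
translate([680, 1181, 0]) stool();
translate([-551, 309, 0]) stool();
translate([0, 0, 707]) door_frame();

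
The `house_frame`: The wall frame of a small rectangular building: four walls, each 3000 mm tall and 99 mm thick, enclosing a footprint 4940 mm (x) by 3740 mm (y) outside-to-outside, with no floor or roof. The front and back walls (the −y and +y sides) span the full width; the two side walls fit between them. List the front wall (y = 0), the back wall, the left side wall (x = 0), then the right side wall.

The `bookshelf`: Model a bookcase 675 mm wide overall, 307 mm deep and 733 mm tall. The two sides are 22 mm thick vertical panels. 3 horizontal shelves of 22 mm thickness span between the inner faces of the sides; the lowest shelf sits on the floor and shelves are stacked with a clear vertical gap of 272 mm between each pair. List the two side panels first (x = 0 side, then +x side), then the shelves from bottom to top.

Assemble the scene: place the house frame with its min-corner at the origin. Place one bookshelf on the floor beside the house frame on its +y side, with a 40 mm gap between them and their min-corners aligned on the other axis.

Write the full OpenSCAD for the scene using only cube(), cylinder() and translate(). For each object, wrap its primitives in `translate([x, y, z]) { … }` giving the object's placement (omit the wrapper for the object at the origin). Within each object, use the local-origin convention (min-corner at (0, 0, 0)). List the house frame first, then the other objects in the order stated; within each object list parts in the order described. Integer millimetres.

cube([4940, 99, 3000]);
translate([0, 3641, 0]) cube([4940, 99, 3000]);
translate([0, 99, 0]) cube([99, 3542, 3000]);
translate([4841, 99, 0]) cube([99, 3542, 3000]);
translate([0, 3780, 0]) {
  cube([22, 307, 733]);
  translate([653, 0, 0]) cube([22, 307, 733]);
  translate([22, 0, 0]) cube([631, 307, 22]);
  translate([22, 0, 294]) cube([631, 307, 22]);
  translate([22, 0, 588]) cube([631, 307, 22]);
}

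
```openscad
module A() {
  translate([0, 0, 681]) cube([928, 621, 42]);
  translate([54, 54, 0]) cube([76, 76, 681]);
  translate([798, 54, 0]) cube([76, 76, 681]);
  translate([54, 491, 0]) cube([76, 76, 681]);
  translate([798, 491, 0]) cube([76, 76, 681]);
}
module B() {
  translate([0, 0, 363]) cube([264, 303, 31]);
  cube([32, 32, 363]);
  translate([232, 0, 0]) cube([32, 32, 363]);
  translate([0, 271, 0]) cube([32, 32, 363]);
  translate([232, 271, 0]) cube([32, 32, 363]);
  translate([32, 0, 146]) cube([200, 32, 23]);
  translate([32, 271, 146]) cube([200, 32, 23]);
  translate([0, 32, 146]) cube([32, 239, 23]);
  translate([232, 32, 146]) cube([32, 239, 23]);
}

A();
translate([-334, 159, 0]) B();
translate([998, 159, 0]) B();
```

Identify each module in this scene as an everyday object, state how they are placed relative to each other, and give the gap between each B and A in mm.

A is a table. B is a stool. Two stools sit around the table at the −x, +x sides. The gap between each stool and the table is 70 mm.

Each stool's nearest face is 70 mm from the table's bounding box.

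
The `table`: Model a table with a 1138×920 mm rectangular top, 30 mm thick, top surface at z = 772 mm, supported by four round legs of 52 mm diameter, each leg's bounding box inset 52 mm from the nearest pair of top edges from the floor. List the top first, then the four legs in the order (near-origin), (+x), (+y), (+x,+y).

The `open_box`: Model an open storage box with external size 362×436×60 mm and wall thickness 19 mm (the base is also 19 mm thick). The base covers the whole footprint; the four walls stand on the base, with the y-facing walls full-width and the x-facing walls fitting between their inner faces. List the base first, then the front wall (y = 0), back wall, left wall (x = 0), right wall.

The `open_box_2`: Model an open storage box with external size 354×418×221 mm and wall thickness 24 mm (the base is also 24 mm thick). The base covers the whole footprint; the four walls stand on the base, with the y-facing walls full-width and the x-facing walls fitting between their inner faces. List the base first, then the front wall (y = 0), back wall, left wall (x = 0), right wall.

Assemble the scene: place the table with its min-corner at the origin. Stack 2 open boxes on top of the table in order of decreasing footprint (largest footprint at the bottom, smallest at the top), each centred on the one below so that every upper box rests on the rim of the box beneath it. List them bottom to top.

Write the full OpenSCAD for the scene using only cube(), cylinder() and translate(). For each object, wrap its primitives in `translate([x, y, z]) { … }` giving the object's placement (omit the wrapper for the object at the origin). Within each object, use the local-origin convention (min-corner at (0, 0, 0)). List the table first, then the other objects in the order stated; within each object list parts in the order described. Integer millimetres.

translate([0, 0, 742]) cube([1138, 920, 30]);
translate([78, 78, 0]) cylinder(h = 742, r = 26);
translate([1060, 78, 0]) cylinder(h = 742, r = 26);
translate([78, 842, 0]) cylinder(h = 742, r = 26);
translate([1060, 842, 0]) cylinder(h = 742, r = 26);
translate([388, 242, 772]) {
  cube([362, 436, 19]);
  translate([0, 0, 19]) cube([362, 19, 41]);
  translate([0, 417, 19]) cube([362, 19, 41]);
  translate([0, 19, 19]) cube([19, 398, 41]);
  translate([343, 19, 19]) cube([19, 398, 41]);
}
translate([392, 251, 832]) {
  cube([354, 418, 24]);
  translate([0, 0, 24]) cube([354, 24, 197]);
  translate([0, 394, 24]) cube([354, 24, 197]);
  translate([0, 24, 24]) cube([24, 370, 197]);
  translate([330, 24, 24]) cube([24, 370, 197]);
}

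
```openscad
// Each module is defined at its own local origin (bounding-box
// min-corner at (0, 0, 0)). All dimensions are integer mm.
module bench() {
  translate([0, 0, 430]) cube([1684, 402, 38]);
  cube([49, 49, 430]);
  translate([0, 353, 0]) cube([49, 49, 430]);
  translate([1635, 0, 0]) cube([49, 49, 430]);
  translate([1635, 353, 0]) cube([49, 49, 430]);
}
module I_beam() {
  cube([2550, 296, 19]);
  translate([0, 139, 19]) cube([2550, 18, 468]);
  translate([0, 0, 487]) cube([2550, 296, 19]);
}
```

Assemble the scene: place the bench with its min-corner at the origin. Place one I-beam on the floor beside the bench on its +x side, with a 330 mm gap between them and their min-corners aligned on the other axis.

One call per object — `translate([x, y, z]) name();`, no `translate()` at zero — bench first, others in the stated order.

bench();
translate([2014, 0, 0]) I_beam();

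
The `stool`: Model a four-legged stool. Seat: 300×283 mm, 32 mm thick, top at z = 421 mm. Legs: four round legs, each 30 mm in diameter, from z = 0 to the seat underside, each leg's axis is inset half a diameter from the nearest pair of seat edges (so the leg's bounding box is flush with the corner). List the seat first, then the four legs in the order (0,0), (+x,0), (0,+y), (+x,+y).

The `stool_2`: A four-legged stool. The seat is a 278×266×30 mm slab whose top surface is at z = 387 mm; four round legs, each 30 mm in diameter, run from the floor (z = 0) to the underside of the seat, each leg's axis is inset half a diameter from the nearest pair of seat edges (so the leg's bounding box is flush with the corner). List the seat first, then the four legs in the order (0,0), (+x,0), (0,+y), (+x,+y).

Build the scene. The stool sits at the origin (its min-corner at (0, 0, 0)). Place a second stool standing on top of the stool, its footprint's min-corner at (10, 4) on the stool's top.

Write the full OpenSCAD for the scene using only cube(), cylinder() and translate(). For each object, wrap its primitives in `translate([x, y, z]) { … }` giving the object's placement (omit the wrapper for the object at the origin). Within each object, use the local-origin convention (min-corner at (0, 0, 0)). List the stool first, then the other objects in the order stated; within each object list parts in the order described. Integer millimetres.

translate([0, 0, 389]) cube([300, 283, 32]);
translate([15, 15, 0]) cylinder(h = 389, r = 15);
translate([285, 15, 0]) cylinder(h = 389, r = 15);
translate([15, 268, 0]) cylinder(h = 389, r = 15);
translate([285, 268, 0]) cylinder(h = 389, r = 15);
translate([10, 4, 421]) {
  translate([0, 0, 357]) cube([278, 266, 30]);
  translate([15, 15, 0]) cylinder(h = 357, r = 15);
  translate([263, 15, 0]) cylinder(h = 357, r = 15);
  translate([15, 251, 0]) cylinder(h = 357, r = 15);
  translate([263, 251, 0]) cylinder(h = 357, r = 15);
}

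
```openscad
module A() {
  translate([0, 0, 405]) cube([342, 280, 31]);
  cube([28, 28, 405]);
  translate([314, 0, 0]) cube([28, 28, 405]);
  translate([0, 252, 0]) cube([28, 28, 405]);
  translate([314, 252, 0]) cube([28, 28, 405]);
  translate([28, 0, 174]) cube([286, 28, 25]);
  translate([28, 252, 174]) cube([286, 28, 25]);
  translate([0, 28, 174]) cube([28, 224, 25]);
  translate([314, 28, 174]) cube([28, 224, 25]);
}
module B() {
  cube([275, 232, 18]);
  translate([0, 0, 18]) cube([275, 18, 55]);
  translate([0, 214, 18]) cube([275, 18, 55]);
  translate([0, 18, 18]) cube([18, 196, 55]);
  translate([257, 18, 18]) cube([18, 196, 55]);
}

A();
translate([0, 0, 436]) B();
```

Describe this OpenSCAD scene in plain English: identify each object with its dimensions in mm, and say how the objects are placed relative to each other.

A is a simple wooden stool: a rectangular seat 342 mm (x) by 280 mm (y), 31 mm thick, top face at z = 436 mm, on four square legs, each 28×28 mm in cross-section. The legs rest on z = 0, each flush with a corner of the seat. Four stretchers, 28 mm wide and 25 mm tall, connect adjacent legs with their undersides at z = 174 mm, each running between the inner faces of the legs it joins and aligned with the legs' outer faces on the other axis.

B is an open storage box with external size 275×232×73 mm and wall thickness 18 mm (the base is also 18 mm thick). The base covers the whole footprint; the four walls stand on the base, with the y-facing walls full-width and the x-facing walls fitting between their inner faces.

The open box is on top of the stool.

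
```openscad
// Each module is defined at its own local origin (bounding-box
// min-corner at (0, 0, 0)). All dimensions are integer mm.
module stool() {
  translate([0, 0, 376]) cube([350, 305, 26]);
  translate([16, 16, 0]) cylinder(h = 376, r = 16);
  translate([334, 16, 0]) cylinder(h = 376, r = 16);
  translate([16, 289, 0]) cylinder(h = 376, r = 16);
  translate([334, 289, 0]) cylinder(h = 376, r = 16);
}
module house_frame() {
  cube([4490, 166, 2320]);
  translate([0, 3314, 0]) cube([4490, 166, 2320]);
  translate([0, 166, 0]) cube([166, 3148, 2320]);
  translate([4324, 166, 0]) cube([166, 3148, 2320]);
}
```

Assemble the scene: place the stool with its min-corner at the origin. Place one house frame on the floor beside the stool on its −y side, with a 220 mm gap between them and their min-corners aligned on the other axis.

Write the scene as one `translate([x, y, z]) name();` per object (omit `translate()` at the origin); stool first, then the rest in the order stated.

stool();
translate([0, -3700, 0]) house_frame();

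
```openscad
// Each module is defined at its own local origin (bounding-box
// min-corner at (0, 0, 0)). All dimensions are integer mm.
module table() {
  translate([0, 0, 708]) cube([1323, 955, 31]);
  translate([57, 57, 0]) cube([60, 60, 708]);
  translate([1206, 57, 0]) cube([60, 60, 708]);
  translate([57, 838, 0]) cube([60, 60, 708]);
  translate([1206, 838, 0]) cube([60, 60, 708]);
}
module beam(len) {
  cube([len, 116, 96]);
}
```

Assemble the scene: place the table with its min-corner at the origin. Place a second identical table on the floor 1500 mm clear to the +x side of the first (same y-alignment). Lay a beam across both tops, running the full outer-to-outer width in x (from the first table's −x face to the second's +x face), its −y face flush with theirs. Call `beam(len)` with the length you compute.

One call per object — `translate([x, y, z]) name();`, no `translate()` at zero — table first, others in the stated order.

table();
translate([2823, 0, 0]) table();
translate([0, 0, 739]) beam(4146);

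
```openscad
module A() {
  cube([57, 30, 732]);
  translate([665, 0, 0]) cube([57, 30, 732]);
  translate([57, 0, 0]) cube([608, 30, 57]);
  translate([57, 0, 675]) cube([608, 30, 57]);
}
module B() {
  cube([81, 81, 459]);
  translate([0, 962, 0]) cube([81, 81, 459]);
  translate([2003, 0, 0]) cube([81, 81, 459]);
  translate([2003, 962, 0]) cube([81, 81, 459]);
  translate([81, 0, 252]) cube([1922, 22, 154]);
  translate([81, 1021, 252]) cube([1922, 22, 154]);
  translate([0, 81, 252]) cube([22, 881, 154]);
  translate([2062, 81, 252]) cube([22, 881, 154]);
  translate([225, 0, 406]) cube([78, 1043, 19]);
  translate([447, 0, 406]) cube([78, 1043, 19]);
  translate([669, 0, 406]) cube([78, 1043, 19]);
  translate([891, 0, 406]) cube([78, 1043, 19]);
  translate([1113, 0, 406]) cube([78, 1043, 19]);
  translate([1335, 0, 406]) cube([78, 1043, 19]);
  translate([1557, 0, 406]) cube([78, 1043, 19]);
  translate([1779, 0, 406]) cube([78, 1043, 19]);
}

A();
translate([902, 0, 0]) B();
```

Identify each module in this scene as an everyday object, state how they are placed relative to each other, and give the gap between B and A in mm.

The bed frame's nearest face is 180 mm from the picture frame's +x face.

A is a picture frame. B is a bed frame. The bed frame is on the floor beside the picture frame on its +x side. The gap between the bed frame and the picture frame is 180 mm.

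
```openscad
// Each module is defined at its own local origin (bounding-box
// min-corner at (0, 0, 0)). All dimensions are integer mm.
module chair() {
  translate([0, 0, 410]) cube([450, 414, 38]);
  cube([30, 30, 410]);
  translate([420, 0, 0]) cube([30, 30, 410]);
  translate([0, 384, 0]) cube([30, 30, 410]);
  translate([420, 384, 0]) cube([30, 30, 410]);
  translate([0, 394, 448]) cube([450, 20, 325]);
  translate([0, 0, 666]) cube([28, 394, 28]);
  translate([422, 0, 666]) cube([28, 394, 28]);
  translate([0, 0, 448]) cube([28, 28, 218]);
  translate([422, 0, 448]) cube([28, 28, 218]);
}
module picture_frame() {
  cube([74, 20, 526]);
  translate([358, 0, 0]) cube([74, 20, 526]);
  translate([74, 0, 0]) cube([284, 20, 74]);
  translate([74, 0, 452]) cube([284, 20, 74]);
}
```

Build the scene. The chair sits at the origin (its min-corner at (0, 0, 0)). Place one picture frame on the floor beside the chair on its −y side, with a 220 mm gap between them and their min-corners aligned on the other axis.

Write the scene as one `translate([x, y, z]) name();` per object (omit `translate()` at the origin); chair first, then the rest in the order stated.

chair();
translate([0, -240, 0]) picture_frame();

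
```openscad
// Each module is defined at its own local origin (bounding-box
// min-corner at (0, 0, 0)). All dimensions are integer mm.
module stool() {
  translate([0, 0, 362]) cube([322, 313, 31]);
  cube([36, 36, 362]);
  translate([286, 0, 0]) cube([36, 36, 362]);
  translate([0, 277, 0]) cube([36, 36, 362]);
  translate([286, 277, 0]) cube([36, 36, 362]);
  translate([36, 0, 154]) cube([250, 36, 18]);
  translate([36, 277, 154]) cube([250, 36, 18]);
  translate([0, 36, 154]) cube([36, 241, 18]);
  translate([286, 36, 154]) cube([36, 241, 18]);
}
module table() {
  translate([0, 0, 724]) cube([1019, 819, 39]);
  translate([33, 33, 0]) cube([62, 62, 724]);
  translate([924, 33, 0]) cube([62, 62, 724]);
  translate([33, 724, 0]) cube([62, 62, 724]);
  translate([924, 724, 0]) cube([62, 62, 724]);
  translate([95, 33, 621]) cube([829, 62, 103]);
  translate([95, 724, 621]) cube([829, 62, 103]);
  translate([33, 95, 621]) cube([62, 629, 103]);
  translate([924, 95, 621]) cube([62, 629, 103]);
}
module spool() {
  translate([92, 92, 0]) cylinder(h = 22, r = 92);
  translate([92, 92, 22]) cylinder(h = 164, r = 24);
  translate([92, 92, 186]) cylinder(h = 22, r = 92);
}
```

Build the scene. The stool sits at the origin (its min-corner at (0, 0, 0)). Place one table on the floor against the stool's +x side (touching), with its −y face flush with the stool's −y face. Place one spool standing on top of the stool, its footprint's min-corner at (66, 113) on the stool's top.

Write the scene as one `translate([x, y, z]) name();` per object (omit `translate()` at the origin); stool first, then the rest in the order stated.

stool();
translate([322, 0, 0]) table();
translate([66, 113, 393]) spool();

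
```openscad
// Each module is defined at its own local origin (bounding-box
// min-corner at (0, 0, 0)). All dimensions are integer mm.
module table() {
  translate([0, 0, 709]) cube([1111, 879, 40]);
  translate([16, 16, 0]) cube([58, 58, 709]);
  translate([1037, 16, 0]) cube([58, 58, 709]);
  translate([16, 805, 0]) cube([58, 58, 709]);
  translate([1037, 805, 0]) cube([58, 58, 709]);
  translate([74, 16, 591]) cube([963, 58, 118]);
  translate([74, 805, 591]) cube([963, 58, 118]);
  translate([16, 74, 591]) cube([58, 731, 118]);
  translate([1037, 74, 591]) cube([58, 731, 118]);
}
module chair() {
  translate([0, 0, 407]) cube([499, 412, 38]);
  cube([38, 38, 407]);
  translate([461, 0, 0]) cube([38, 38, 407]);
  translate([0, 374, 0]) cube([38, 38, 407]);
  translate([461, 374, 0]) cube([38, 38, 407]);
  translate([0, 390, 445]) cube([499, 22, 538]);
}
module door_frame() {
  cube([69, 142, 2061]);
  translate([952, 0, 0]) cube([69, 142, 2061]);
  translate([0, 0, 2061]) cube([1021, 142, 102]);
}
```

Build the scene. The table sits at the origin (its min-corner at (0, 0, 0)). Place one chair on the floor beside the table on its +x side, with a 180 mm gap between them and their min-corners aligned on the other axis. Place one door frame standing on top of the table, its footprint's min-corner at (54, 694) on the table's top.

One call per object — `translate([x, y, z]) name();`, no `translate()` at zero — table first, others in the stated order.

table();
translate([1291, 0, 0]) chair();
translate([54, 694, 749]) door_frame();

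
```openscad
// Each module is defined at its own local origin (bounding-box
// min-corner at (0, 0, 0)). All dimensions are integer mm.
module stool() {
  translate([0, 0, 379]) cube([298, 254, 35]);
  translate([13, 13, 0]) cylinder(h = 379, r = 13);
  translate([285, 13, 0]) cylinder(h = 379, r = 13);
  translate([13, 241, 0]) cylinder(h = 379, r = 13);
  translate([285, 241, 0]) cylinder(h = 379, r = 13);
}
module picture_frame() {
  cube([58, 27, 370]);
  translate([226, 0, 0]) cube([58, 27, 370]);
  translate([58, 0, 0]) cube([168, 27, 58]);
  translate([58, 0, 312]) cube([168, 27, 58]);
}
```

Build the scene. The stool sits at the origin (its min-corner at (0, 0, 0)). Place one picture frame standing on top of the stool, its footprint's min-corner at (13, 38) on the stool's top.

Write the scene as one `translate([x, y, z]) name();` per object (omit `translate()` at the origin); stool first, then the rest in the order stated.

stool();
translate([13, 38, 414]) picture_frame();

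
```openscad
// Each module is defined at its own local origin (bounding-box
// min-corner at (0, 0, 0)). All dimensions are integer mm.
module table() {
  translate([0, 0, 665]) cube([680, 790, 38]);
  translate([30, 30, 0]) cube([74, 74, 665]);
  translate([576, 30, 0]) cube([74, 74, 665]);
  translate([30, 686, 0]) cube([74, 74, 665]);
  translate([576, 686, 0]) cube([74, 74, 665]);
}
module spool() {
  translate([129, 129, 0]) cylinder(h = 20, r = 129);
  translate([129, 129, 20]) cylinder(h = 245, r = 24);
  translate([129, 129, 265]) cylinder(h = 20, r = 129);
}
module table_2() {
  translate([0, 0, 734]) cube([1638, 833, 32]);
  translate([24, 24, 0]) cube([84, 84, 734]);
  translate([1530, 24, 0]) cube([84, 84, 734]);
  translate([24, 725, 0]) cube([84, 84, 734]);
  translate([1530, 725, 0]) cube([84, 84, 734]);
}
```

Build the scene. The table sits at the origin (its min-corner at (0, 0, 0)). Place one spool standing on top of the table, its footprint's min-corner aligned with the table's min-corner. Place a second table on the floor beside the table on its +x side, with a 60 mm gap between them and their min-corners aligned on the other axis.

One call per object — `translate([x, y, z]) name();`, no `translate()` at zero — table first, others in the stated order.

table();
translate([0, 0, 703]) spool();
translate([740, 0, 0]) table_2();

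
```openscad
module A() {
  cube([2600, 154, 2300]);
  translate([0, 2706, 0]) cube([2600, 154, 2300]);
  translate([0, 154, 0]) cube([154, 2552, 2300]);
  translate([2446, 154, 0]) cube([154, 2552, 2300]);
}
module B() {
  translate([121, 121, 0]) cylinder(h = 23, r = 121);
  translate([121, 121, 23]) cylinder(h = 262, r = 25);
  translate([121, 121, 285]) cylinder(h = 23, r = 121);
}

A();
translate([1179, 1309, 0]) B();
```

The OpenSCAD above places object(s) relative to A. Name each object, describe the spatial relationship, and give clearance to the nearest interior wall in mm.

A is a house frame. B is a spool. The spool sits inside the house frame, centred. The clearance to the nearest interior wall is 1025 mm.

Clearances: x = 1025, y = 1155; minimum 1025 mm.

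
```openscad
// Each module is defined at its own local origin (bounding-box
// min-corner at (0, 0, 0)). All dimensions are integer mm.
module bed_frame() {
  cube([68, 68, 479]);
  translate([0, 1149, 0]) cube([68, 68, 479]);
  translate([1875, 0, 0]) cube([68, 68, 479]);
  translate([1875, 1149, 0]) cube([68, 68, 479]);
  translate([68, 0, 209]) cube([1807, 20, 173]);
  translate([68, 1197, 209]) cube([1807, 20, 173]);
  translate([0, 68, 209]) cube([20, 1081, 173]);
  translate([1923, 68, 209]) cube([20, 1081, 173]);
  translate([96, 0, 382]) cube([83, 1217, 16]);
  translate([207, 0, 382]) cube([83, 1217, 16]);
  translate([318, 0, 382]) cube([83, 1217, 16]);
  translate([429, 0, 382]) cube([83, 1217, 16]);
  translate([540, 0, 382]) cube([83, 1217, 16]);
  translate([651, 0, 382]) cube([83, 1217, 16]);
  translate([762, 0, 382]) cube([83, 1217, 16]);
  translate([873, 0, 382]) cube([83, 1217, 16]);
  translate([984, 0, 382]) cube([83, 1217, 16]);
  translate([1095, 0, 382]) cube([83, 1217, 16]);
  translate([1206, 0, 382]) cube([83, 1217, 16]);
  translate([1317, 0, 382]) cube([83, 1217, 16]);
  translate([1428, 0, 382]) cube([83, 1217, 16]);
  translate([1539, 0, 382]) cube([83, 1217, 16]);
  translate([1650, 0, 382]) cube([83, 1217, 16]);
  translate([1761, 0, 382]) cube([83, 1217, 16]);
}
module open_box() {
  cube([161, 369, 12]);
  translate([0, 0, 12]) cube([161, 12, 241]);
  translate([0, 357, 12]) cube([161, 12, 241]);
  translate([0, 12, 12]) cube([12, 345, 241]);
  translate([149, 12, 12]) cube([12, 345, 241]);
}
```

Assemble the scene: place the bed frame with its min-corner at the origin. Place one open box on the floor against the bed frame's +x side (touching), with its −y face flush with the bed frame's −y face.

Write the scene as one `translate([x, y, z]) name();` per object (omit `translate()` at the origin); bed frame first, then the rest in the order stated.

bed_frame();
translate([1943, 0, 0]) open_box();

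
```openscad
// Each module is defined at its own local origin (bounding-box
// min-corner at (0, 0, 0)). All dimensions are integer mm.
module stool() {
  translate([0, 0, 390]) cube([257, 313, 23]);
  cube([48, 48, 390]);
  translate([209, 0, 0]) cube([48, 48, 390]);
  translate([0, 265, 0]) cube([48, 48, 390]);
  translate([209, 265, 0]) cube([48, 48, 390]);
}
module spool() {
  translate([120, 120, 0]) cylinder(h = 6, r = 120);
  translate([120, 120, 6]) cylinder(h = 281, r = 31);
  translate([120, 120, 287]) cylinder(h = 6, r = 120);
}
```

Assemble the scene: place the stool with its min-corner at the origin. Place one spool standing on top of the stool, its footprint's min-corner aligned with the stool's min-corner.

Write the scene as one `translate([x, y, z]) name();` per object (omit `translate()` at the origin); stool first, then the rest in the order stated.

stool();
translate([0, 0, 413]) spool();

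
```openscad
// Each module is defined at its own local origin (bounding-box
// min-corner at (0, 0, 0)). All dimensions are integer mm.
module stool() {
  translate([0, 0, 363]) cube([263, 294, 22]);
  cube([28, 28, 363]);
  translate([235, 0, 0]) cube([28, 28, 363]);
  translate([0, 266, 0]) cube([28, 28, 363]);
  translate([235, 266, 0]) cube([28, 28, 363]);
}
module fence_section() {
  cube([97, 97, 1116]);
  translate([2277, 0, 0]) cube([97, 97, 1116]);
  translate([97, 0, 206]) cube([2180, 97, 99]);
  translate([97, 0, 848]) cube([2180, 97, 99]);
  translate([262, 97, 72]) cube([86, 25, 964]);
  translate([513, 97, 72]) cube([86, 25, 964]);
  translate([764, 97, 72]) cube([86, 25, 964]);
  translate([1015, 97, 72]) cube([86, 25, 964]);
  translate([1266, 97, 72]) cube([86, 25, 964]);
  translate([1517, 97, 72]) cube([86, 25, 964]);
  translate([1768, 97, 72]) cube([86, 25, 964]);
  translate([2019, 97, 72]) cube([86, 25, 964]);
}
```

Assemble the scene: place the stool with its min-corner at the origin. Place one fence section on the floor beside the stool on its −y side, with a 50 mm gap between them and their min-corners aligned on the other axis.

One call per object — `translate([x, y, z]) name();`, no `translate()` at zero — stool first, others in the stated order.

stool();
translate([0, -172, 0]) fence_section();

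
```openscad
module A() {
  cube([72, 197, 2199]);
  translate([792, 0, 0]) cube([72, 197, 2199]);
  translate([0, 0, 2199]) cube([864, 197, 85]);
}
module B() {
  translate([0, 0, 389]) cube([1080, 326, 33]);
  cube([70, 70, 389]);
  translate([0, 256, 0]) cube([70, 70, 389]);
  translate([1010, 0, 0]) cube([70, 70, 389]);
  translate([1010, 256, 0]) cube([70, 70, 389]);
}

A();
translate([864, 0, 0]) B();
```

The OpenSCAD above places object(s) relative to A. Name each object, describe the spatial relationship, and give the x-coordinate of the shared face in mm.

The door frame's +x face and the bench's −x face are both at x = 864 mm.

A is a door frame. B is a bench. The bench is against the door frame's +x side, with their −y faces flush. The x-coordinate of the shared face is 864 mm.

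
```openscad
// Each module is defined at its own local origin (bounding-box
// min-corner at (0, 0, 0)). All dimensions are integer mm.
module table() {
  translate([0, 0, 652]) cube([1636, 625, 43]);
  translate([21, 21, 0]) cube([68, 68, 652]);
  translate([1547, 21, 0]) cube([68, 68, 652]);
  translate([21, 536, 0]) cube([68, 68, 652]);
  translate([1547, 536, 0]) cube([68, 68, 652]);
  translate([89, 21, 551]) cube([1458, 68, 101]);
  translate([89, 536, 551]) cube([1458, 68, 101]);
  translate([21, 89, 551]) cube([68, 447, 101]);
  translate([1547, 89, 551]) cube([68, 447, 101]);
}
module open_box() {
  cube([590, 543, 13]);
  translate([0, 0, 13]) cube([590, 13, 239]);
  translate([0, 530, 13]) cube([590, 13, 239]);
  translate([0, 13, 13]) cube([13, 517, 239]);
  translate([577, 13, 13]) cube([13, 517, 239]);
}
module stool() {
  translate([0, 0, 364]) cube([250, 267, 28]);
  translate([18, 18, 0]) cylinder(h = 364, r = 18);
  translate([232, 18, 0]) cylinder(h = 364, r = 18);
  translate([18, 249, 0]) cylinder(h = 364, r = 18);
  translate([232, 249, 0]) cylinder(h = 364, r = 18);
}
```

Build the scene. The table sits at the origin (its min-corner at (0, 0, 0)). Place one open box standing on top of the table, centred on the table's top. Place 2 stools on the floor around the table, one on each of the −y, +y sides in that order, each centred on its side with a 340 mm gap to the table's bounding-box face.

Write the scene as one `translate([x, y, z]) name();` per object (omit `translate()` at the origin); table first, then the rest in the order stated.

table();
translate([523, 41, 695]) open_box();
translate([693, -607, 0]) stool();
translate([693, 965, 0]) stool();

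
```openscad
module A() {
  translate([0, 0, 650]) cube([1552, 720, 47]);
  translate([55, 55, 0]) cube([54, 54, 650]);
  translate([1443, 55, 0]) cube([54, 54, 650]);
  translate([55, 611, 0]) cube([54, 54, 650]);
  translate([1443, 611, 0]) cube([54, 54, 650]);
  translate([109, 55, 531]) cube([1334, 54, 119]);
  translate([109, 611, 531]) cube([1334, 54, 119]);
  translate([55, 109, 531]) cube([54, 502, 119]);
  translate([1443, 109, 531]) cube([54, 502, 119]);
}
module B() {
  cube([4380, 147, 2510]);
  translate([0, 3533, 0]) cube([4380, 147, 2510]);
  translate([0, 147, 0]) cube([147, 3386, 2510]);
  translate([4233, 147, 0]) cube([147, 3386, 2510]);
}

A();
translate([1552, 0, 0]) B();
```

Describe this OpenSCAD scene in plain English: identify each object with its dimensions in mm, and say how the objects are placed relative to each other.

A is a table with a 1552×720 mm rectangular top, 47 mm thick, top surface at z = 697 mm, supported by four 54×54 mm square legs, each inset 55 mm from the nearest pair of top edges, running from the floor. Four apron rails, 54 mm thick and 119 mm tall, run between adjacent legs with their top edges flush with the underside of the top and their outer faces flush with the legs' outer faces.

B is the wall frame of a small rectangular building: four walls, each 2510 mm tall and 147 mm thick, enclosing a footprint 4380 mm (x) by 3680 mm (y) outside-to-outside, with no floor or roof. The front and back walls (the −y and +y sides) span the full width; the two side walls fit between them.

The house frame is against the table's +x side, with their −y faces flush.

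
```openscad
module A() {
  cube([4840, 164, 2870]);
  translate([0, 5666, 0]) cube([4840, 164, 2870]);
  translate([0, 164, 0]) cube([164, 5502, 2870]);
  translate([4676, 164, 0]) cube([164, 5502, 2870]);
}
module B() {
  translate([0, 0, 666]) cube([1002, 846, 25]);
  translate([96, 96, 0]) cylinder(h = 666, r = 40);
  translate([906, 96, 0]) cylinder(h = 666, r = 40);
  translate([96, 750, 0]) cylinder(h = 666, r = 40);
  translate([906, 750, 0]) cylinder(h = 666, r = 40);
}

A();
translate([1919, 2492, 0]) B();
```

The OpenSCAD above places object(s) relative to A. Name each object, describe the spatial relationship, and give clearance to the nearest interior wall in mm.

A is a house frame. B is a table. The table sits inside the house frame, centred. The clearance to the nearest interior wall is 1755 mm.

Clearances: x = 1755, y = 2328; minimum 1755 mm.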